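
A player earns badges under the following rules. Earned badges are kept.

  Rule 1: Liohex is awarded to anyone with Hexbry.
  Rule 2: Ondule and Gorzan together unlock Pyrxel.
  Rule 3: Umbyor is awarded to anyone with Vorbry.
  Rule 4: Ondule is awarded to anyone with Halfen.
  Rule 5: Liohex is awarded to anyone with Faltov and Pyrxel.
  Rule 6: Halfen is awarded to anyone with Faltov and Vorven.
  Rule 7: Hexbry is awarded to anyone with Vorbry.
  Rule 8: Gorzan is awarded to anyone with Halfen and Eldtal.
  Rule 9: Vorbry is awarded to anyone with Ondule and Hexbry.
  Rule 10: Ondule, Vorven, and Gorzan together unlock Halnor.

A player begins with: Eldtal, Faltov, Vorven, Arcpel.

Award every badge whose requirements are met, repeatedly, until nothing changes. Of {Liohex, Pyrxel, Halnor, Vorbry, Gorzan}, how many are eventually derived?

4

With Faltov and Vorven, Halfen is earned (Rule 6).
With Halfen and Eldtal, Gorzan is earned (Rule 8).
With Halfen, Ondule is earned (Rule 4).
With Ondule, Vorven, and Gorzan, Halnor is earned (Rule 10).
With Ondule and Gorzan, Pyrxel is earned (Rule 2).
With Faltov and Pyrxel, Liohex is earned (Rule 5).
Liohex: reached.
Pyrxel: reached.
Halnor: reached.
Vorbry would need Ondule and Hexbry (Rule 9), but Hexbry is never earned.
Gorzan: reached.
Reached: Liohex, Pyrxel, Halnor, and Gorzan — 4 of the 5.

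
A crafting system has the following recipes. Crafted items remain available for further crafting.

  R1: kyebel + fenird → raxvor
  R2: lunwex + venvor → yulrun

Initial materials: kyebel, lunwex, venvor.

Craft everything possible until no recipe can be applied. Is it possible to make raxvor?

No

raxvor would need kyebel and fenird (R1), but fenird is never obtained.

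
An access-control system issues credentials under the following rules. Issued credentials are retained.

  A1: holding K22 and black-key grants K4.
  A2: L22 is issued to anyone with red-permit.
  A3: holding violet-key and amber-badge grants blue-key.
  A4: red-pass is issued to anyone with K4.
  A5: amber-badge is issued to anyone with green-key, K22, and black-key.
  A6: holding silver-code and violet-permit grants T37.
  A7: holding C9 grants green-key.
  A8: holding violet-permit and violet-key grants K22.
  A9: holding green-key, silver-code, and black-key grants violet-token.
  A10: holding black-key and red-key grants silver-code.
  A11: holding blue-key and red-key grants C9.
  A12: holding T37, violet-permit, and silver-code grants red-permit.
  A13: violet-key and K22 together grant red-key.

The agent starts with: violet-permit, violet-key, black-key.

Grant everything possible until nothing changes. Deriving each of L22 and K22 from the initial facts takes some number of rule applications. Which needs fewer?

K22

K22: Holding violet-permit and violet-key grants K22 (A8). [1 rule application]
L22: Holding violet-permit and violet-key grants K22 (A8). Holding violet-key and K22 grants red-key (A13). Holding black-key and red-key grants silver-code (A10). Holding silver-code and violet-permit grants T37 (A6). Holding T37, violet-permit, and silver-code grants red-permit (A12). Holding red-permit grants L22 (A2). [6 rule applications]
K22 needs fewer.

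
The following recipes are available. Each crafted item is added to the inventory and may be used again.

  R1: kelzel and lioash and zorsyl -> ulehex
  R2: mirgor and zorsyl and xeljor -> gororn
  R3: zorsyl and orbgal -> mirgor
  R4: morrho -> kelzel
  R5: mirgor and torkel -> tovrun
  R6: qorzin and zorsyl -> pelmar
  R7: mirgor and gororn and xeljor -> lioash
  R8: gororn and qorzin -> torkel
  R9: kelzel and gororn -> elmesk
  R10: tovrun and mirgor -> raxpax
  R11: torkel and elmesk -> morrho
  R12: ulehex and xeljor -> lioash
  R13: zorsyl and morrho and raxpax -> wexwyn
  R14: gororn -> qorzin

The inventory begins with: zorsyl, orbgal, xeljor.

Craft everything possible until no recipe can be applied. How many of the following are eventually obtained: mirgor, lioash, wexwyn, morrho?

zorsyl and orbgal -> mirgor (R3).
mirgor and zorsyl and xeljor -> gororn (R2).
Using R7, mirgor, gororn, and xeljor make lioash.
mirgor: reached.
lioash: reached.
wexwyn would need zorsyl, morrho, and raxpax (R13), but morrho is never obtained.
morrho would need torkel and elmesk (R11), but elmesk is never obtained.
Reached: mirgor and lioash — 2 of the 4.

2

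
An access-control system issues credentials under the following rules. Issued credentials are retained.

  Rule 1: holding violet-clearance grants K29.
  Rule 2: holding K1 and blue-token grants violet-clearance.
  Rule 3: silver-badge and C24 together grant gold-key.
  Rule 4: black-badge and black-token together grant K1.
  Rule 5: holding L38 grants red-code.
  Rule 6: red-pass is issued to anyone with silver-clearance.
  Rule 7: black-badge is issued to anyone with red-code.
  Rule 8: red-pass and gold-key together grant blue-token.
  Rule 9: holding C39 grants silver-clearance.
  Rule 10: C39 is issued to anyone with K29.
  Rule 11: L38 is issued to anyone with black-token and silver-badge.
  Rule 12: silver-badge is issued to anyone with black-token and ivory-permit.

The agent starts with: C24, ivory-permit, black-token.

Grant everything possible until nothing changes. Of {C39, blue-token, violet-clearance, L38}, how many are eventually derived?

1

Holding black-token and ivory-permit grants silver-badge (Rule 12).
Holding black-token and silver-badge grants L38 (Rule 11).
C39 would need K29 (Rule 10), but K29 is never granted.
blue-token would need red-pass and gold-key (Rule 8), but red-pass is never granted.
violet-clearance would need K1 and blue-token (Rule 2), but blue-token is never granted.
L38: reached.
Reached: L38 — 1 of the 4.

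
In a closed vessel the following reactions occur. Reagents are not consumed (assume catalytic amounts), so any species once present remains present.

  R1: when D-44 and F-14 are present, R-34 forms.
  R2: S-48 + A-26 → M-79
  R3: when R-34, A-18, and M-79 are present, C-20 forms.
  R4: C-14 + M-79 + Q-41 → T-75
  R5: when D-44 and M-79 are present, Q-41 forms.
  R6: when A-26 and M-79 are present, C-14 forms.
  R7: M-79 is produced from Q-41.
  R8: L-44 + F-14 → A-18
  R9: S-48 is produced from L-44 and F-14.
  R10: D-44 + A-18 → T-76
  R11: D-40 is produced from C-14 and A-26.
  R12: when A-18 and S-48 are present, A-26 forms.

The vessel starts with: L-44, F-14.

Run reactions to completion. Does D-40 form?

L-44 and F-14 present → S-48 forms (R9).
L-44 and F-14 present → A-18 forms (R8).
A-18 and S-48 present → A-26 forms (R12).
S-48 and A-26 present → M-79 forms (R2).
A-26 and M-79 present → C-14 forms (R6).
C-14 and A-26 present → D-40 forms (R11).

Yes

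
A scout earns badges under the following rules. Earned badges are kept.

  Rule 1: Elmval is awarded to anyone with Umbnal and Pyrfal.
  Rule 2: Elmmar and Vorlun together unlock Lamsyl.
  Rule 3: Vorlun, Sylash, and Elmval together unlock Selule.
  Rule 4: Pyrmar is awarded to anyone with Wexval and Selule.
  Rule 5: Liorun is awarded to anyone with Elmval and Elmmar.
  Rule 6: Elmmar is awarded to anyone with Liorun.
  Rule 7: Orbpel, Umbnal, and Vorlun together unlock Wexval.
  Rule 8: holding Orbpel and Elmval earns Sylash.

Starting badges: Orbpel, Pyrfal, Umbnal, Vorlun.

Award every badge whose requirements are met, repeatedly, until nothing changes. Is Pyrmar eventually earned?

Yes

With Umbnal and Pyrfal, Elmval is earned (Rule 1).
With Orbpel, Umbnal, and Vorlun, Wexval is earned (Rule 7).
With Orbpel and Elmval, Sylash is earned (Rule 8).
With Vorlun, Sylash, and Elmval, Selule is earned (Rule 3).
With Wexval and Selule, Pyrmar is earned (Rule 4).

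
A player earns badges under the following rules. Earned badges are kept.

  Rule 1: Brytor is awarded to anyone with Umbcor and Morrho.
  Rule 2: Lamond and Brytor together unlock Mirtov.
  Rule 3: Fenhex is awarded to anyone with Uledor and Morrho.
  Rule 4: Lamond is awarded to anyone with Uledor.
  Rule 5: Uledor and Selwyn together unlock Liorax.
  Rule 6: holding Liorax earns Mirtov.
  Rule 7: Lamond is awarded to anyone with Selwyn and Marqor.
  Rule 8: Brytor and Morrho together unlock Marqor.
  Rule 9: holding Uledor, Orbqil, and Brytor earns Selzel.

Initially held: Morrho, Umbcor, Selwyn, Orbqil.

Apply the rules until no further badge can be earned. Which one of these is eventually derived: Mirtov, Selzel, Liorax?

With Umbcor and Morrho, Brytor is earned (Rule 1).
With Brytor and Morrho, Marqor is earned (Rule 8).
With Selwyn and Marqor, Lamond is earned (Rule 7).
With Lamond and Brytor, Mirtov is earned (Rule 2).
Liorax would need Uledor and Selwyn (Rule 5), but Uledor is never earned. Selzel would need Uledor, Orbqil, and Brytor (Rule 9), but Uledor is never earned.

Mirtov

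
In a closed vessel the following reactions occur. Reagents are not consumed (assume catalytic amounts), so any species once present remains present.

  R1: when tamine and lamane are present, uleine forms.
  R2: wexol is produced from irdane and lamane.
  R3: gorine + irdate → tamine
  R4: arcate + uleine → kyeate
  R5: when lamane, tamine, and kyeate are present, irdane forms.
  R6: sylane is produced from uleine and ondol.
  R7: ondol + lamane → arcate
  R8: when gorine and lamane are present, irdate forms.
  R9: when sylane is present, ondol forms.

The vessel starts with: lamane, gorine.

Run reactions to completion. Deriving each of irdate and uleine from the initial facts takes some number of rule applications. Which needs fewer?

irdate: gorine and lamane present → irdate forms (R8). [1 rule application]
uleine: gorine and lamane present → irdate forms (R8). gorine and irdate present → tamine forms (R3). tamine and lamane present → uleine forms (R1). [3 rule applications]
irdate needs fewer.

irdate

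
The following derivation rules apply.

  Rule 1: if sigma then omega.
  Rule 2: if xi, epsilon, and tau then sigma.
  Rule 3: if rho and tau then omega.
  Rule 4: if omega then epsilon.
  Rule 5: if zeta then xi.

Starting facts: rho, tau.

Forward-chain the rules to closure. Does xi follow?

No

xi would need zeta (Rule 5), but zeta is never established.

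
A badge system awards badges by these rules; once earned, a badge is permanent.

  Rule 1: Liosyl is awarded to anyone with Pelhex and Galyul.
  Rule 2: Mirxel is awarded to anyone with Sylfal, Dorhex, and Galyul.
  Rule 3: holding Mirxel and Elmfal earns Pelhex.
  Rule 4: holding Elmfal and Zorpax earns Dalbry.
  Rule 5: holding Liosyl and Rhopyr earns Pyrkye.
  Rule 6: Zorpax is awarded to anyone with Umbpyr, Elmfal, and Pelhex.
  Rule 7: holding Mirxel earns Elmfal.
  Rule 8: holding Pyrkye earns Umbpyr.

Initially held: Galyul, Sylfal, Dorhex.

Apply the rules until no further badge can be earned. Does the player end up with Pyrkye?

No

Pyrkye would need Liosyl and Rhopyr (Rule 5), but Rhopyr is never earned.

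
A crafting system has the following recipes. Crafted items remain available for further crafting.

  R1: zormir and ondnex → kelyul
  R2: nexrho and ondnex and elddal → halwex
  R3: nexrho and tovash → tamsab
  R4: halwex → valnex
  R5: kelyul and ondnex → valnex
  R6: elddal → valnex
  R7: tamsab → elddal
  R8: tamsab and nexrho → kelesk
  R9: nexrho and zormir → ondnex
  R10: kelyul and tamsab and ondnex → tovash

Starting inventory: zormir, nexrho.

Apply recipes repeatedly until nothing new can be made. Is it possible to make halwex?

No

halwex would need nexrho, ondnex, and elddal (R2), but elddal is never obtained.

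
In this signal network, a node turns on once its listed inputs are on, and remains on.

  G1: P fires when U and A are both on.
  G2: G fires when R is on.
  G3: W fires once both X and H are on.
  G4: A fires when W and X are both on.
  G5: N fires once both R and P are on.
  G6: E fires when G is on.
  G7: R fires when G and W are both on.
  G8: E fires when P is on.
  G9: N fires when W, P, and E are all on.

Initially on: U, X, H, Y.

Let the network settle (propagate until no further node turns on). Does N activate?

X and H are on, so W fires (G3).
W and X are on, so A fires (G4).
U and A are on, so P fires (G1).
P is on, so E fires (G8).
W, P, and E are on, so N fires (G9).

Yes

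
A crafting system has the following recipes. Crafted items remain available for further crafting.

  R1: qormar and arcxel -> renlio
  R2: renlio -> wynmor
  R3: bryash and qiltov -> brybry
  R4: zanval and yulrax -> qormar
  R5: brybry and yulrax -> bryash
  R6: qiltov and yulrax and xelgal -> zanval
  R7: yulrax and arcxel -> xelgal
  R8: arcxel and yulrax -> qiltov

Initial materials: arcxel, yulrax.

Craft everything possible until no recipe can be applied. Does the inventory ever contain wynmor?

Yes

Using R8, arcxel and yulrax make qiltov.
yulrax and arcxel -> xelgal (R7).
qiltov and yulrax and xelgal -> zanval (R6).
Using R4, zanval and yulrax make qormar.
Using R1, qormar and arcxel make renlio.
renlio -> wynmor (R2).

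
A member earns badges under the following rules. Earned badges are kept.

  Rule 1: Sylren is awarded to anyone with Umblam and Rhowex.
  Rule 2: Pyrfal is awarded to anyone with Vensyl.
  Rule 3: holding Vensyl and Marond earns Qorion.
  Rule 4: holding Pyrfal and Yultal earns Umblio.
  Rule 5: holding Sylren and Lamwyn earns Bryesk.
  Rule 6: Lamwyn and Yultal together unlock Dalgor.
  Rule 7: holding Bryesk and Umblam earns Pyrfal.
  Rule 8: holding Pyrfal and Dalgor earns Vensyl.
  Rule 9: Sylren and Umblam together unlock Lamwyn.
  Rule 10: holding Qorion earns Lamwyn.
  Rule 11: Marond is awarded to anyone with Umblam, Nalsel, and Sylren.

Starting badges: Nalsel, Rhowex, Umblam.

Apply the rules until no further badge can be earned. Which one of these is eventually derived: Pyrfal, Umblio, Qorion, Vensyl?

With Umblam and Rhowex, Sylren is earned (Rule 1).
With Sylren and Umblam, Lamwyn is earned (Rule 9).
With Sylren and Lamwyn, Bryesk is earned (Rule 5).
With Bryesk and Umblam, Pyrfal is earned (Rule 7).
Qorion would need Vensyl and Marond (Rule 3), but Vensyl is never earned. Umblio would need Pyrfal and Yultal (Rule 4), but Yultal is never earned. Vensyl would need Pyrfal and Dalgor (Rule 8), but Dalgor is never earned.

Pyrfal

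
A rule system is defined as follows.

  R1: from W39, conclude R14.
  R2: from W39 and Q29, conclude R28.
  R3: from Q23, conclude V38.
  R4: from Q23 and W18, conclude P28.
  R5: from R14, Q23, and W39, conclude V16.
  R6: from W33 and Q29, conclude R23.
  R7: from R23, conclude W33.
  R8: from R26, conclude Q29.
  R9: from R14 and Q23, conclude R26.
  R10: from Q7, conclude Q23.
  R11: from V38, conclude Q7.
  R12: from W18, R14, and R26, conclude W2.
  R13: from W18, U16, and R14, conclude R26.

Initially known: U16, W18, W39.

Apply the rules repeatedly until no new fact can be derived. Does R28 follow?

From W39, R1 gives R14.
W18, U16, and R14 hold, so R26 follows (R13).
From R26, R8 gives Q29.
W39 and Q29 hold, so R28 follows (R2).

Yes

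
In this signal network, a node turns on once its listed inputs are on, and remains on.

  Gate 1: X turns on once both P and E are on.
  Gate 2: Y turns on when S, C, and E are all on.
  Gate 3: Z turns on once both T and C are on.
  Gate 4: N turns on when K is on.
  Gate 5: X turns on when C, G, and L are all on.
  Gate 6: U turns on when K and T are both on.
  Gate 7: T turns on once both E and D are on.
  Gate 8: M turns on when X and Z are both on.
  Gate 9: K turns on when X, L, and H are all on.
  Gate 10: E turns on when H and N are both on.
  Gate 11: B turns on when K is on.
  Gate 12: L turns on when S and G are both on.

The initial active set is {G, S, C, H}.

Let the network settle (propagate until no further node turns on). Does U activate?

No

U would need K and T (Gate 6), but T never turns on.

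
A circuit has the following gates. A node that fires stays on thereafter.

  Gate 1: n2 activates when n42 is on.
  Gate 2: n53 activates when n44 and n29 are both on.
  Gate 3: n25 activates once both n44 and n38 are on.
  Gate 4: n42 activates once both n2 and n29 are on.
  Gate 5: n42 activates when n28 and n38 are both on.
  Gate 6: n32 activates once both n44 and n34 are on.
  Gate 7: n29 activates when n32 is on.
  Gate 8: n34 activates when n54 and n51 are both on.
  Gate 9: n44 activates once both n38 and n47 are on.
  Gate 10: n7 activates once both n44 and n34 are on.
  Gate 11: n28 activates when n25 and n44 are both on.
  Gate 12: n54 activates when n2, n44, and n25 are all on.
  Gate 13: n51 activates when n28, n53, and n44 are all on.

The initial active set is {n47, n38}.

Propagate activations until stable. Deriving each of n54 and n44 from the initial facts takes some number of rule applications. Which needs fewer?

n44: n38 and n47 are on, so n44 activates (Gate 9). [1 rule application]
n54: n38 and n47 are on, so n44 activates (Gate 9). n44 and n38 are on, so n25 activates (Gate 3). n25 and n44 are on, so n28 activates (Gate 11). Gate 5: n28 and n38 on → n42 on. n42 is on, so n2 activates (Gate 1). Gate 12: n2, n44, and n25 on → n54 on. [6 rule applications]
n44 needs fewer.

n44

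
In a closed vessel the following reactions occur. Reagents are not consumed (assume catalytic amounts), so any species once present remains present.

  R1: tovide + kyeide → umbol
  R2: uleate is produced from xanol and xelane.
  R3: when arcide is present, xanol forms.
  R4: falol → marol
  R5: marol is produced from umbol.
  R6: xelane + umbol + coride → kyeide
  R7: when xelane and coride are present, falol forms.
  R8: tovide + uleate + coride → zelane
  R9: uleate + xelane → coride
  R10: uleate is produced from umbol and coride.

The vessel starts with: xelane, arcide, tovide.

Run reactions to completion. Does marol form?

arcide present → xanol forms (R3).
xanol and xelane present → uleate forms (R2).
uleate and xelane present → coride forms (R9).
xelane and coride present → falol forms (R7).
falol present → marol forms (R4).

Yes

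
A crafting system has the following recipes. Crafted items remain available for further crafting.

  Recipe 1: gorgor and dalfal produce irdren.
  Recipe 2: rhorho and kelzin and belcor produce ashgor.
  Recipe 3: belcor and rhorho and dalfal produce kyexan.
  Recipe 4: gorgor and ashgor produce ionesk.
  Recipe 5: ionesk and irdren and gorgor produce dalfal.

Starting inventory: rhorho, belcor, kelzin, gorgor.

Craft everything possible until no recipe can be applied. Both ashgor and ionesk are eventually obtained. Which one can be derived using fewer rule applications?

ashgor: rhorho and kelzin and belcor → ashgor (Recipe 2). [1 rule application]
ionesk: Using Recipe 2, rhorho, kelzin, and belcor make ashgor. gorgor and ashgor → ionesk (Recipe 4). [2 rule applications]
ashgor needs fewer.

ashgor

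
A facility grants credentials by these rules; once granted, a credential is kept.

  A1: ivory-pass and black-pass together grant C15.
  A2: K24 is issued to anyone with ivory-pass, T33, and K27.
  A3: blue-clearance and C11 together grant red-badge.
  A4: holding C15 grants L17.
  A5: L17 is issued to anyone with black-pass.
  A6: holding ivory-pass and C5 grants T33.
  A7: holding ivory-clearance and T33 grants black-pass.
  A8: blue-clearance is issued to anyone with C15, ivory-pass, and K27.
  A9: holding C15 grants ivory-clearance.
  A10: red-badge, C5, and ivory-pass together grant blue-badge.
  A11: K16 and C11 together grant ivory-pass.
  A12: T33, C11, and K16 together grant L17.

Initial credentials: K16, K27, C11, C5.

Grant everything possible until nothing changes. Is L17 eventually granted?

Holding K16 and C11 grants ivory-pass (A11).
Holding ivory-pass and C5 grants T33 (A6).
Holding T33, C11, and K16 grants L17 (A12).

Yes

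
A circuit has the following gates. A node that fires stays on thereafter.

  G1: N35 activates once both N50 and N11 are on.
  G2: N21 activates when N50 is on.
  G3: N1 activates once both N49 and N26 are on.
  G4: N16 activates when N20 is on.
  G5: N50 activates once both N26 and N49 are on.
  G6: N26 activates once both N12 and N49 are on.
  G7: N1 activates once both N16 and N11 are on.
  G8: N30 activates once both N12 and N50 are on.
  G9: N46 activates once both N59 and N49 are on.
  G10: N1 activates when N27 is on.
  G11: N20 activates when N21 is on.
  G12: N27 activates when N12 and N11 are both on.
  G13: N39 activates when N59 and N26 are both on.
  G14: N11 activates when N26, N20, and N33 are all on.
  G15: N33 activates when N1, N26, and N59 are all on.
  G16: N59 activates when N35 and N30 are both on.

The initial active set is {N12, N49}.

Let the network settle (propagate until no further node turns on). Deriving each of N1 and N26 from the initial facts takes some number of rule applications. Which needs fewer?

N26

N26: G6: N12 and N49 on → N26 on. [1 rule application]
N1: G6: N12 and N49 on → N26 on. G3: N49 and N26 on → N1 on. [2 rule applications]
N26 needs fewer.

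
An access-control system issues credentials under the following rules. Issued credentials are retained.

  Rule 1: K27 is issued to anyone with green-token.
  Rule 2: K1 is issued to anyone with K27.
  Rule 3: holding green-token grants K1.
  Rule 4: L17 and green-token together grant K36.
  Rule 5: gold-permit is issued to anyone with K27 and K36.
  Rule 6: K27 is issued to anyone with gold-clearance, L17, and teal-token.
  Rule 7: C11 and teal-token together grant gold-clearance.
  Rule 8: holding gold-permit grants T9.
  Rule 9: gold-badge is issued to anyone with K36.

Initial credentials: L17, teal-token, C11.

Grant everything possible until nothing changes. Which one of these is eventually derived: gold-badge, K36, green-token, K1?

K1

Holding C11 and teal-token grants gold-clearance (Rule 7).
Holding gold-clearance, L17, and teal-token grants K27 (Rule 6).
Holding K27 grants K1 (Rule 2).
K36 would need L17 and green-token (Rule 4), but green-token is never granted. No rule produces green-token, and it is not given. gold-badge would need K36 (Rule 9), but K36 is never granted.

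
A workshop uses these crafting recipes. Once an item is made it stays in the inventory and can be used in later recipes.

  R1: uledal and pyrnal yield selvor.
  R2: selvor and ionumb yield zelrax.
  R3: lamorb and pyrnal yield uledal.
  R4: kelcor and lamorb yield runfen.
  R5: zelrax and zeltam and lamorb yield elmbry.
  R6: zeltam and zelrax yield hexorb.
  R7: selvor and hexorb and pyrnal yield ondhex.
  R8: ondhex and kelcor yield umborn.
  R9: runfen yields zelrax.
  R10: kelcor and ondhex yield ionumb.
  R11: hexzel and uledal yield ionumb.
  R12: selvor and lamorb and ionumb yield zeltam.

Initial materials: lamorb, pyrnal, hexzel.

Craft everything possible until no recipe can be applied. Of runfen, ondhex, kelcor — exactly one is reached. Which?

ondhex

lamorb and pyrnal → uledal (R3).
hexzel and uledal → ionumb (R11).
Using R1, uledal and pyrnal make selvor.
Using R2, selvor and ionumb make zelrax.
Using R12, selvor, lamorb, and ionumb make zeltam.
Using R6, zeltam and zelrax make hexorb.
selvor and hexorb and pyrnal → ondhex (R7).
No rule produces kelcor, and it is not given. runfen would need kelcor and lamorb (R4), but kelcor is never obtained.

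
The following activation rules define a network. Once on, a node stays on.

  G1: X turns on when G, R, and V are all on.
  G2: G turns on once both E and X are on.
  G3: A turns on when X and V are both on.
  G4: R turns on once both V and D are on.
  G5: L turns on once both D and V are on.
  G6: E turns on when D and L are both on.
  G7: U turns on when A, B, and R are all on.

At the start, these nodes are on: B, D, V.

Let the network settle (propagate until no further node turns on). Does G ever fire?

No

G would need E and X (G2), but X never turns on.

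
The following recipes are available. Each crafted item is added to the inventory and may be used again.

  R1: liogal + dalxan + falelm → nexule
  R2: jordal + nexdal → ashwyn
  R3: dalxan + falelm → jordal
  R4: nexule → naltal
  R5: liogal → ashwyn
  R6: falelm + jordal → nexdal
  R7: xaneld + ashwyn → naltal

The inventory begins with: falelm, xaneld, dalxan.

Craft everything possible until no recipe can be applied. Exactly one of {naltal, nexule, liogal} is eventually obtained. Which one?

dalxan + falelm → jordal (R3).
falelm + jordal → nexdal (R6).
Using R2, jordal and nexdal make ashwyn.
xaneld + ashwyn → naltal (R7).
nexule would need liogal, dalxan, and falelm (R1), but liogal is never obtained. No rule produces liogal, and it is not given.

naltal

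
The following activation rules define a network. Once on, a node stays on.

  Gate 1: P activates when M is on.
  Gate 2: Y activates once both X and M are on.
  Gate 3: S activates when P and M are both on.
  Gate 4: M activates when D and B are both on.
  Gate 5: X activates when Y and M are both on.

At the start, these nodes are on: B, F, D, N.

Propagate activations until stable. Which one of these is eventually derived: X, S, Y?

D and B are on, so M activates (Gate 4).
Gate 1: M on → P on.
P and M are on, so S activates (Gate 3).
X would need Y and M (Gate 5), but Y never turns on. Y would need X and M (Gate 2), but X never turns on.

S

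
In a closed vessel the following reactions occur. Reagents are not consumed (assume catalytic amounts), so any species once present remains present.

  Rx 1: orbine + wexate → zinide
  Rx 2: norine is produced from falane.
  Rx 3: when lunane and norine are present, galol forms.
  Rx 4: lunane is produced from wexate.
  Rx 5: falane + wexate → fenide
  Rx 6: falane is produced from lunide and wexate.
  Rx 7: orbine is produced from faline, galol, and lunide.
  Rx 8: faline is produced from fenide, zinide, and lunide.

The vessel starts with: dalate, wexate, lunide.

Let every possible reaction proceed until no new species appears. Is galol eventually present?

Yes

lunide and wexate present → falane forms (Rx 6).
wexate present → lunane forms (Rx 4).
falane present → norine forms (Rx 2).
lunane and norine present → galol forms (Rx 3).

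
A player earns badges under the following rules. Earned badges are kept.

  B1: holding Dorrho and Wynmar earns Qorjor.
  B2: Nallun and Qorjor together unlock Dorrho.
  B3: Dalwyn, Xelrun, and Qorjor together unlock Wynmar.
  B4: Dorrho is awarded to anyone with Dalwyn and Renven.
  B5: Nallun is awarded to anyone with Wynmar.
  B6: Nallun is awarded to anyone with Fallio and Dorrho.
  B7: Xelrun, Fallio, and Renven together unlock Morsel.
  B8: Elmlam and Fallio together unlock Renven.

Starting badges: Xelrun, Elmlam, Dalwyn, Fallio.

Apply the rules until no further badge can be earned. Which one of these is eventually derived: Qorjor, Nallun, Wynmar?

Nallun

With Elmlam and Fallio, Renven is earned (B8).
With Dalwyn and Renven, Dorrho is earned (B4).
With Fallio and Dorrho, Nallun is earned (B6).
Qorjor would need Dorrho and Wynmar (B1), but Wynmar is never earned. Wynmar would need Dalwyn, Xelrun, and Qorjor (B3), but Qorjor is never earned.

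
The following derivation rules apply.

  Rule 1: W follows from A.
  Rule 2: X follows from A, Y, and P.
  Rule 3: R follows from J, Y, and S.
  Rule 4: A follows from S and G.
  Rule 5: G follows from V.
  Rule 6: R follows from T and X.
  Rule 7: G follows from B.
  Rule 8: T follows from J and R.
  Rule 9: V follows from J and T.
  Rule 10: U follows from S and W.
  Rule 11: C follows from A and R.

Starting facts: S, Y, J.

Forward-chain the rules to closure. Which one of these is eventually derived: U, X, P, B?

From J, Y, and S, Rule 3 gives R.
From J and R, Rule 8 gives T.
From J and T, Rule 9 gives V.
V holds, so G follows (Rule 5).
S and G hold, so A follows (Rule 4).
From A, Rule 1 gives W.
S and W hold, so U follows (Rule 10).
No rule produces B, and it is not given. X would need A, Y, and P (Rule 2), but P is never established. No rule produces P, and it is not given.

U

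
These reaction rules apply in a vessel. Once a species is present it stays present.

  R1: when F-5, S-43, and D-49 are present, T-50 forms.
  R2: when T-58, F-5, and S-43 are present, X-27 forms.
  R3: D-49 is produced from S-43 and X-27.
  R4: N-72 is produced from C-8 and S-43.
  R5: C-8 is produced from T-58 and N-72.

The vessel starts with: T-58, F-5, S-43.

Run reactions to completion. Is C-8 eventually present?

No

C-8 would need T-58 and N-72 (R5), but N-72 never forms.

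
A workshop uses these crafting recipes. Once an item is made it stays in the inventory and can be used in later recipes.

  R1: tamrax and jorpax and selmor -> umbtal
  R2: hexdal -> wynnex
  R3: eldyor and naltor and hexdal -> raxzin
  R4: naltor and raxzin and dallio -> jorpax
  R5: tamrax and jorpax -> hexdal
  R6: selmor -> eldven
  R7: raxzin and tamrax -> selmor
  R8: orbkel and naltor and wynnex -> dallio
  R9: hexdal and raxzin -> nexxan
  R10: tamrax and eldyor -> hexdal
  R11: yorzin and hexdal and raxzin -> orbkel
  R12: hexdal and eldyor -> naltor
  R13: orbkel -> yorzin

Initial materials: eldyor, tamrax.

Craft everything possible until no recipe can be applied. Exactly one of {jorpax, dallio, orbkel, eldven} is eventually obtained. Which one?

tamrax and eldyor -> hexdal (R10).
hexdal and eldyor -> naltor (R12).
eldyor and naltor and hexdal -> raxzin (R3).
Using R7, raxzin and tamrax make selmor.
selmor -> eldven (R6).
dallio would need orbkel, naltor, and wynnex (R8), but orbkel is never obtained. jorpax would need naltor, raxzin, and dallio (R4), but dallio is never obtained. orbkel would need yorzin, hexdal, and raxzin (R11), but yorzin is never obtained.

eldven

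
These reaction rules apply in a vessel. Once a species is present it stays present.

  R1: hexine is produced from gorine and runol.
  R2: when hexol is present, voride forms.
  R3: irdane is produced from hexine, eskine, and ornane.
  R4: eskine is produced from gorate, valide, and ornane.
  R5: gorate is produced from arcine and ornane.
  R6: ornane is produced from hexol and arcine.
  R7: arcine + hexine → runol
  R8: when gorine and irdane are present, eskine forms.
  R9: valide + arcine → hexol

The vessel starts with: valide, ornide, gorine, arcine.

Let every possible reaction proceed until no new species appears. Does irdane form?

No

irdane would need hexine, eskine, and ornane (R3), but hexine never forms.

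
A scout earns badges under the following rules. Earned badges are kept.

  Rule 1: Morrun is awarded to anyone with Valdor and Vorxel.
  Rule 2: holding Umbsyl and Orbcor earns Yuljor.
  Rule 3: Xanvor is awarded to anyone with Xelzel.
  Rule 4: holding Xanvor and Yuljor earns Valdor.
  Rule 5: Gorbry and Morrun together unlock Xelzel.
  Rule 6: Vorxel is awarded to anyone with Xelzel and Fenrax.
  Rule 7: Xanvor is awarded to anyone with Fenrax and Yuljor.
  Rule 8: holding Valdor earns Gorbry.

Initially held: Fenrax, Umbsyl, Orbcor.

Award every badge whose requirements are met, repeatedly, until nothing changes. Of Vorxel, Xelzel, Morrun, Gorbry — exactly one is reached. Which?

With Umbsyl and Orbcor, Yuljor is earned (Rule 2).
With Fenrax and Yuljor, Xanvor is earned (Rule 7).
With Xanvor and Yuljor, Valdor is earned (Rule 4).
With Valdor, Gorbry is earned (Rule 8).
Xelzel would need Gorbry and Morrun (Rule 5), but Morrun is never earned. Vorxel would need Xelzel and Fenrax (Rule 6), but Xelzel is never earned. Morrun would need Valdor and Vorxel (Rule 1), but Vorxel is never earned.

Gorbry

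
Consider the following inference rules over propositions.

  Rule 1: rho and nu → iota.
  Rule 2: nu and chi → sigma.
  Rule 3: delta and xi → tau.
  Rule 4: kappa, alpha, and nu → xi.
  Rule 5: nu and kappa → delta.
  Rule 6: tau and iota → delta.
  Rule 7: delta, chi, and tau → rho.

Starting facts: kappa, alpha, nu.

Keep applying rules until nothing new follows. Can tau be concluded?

kappa, alpha, and nu hold, so xi follows (Rule 4).
nu and kappa hold, so delta follows (Rule 5).
From delta and xi, Rule 3 gives tau.

Yes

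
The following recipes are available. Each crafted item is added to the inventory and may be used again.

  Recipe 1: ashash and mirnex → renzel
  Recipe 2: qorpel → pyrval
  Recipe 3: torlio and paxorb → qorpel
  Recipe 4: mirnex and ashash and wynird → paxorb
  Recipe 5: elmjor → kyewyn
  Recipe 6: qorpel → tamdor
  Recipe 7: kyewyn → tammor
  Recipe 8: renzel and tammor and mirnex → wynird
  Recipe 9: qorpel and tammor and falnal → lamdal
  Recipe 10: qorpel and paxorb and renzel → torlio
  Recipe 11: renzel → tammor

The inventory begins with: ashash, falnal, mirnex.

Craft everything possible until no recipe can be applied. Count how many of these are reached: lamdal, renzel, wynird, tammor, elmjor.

Using Recipe 1, ashash and mirnex make renzel.
renzel → tammor (Recipe 11).
renzel and tammor and mirnex → wynird (Recipe 8).
lamdal would need qorpel, tammor, and falnal (Recipe 9), but qorpel is never obtained.
renzel: reached.
wynird: reached.
tammor: reached.
No rule produces elmjor, and it is not given.
Reached: renzel, wynird, and tammor — 3 of the 5.

3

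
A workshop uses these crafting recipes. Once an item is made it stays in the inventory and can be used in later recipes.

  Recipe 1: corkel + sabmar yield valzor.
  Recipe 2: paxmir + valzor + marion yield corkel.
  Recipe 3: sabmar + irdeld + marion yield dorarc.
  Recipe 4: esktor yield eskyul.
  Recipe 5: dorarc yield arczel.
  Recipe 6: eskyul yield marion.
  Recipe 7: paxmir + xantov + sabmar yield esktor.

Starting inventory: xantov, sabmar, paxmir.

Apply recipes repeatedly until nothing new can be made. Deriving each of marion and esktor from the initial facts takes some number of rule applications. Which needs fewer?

esktor: paxmir + xantov + sabmar → esktor (Recipe 7). [1 rule application]
marion: paxmir + xantov + sabmar → esktor (Recipe 7). esktor → eskyul (Recipe 4). Using Recipe 6, eskyul makes marion. [3 rule applications]
esktor needs fewer.

esktor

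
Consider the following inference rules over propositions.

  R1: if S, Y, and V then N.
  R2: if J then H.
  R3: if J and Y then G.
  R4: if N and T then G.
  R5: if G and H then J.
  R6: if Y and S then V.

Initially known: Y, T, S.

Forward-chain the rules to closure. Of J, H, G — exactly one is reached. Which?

G

Y and S hold, so V follows (R6).
From S, Y, and V, R1 gives N.
N and T hold, so G follows (R4).
J would need G and H (R5), but H is never established. H would need J (R2), but J is never established.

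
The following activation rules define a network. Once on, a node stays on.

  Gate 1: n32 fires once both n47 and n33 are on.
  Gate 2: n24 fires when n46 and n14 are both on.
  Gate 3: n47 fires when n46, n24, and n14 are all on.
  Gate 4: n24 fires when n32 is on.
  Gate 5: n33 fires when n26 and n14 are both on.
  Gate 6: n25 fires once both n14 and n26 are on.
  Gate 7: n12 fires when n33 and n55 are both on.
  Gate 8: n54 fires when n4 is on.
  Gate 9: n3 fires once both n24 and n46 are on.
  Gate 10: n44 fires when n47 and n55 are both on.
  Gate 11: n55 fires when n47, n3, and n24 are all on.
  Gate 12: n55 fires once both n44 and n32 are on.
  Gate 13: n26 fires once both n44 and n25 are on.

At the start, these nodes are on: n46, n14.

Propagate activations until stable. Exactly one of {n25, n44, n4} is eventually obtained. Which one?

Gate 2: n46 and n14 on → n24 on.
n46, n24, and n14 are on, so n47 fires (Gate 3).
Gate 9: n24 and n46 on → n3 on.
n47, n3, and n24 are on, so n55 fires (Gate 11).
n47 and n55 are on, so n44 fires (Gate 10).
n25 would need n14 and n26 (Gate 6), but n26 never turns on. No rule produces n4, and it is not given.

n44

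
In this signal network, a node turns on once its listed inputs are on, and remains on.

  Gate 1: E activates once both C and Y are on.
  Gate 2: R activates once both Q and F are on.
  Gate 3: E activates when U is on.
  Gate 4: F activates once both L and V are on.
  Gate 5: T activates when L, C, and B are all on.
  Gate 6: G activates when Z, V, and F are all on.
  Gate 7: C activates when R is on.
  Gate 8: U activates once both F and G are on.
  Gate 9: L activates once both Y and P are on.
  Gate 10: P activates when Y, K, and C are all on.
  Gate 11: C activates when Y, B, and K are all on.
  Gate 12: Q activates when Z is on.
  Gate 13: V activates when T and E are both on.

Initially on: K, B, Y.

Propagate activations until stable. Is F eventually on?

Yes

Gate 11: Y, B, and K on → C on.
Gate 10: Y, K, and C on → P on.
C and Y are on, so E activates (Gate 1).
Gate 9: Y and P on → L on.
L, C, and B are on, so T activates (Gate 5).
Gate 13: T and E on → V on.
Gate 4: L and V on → F on.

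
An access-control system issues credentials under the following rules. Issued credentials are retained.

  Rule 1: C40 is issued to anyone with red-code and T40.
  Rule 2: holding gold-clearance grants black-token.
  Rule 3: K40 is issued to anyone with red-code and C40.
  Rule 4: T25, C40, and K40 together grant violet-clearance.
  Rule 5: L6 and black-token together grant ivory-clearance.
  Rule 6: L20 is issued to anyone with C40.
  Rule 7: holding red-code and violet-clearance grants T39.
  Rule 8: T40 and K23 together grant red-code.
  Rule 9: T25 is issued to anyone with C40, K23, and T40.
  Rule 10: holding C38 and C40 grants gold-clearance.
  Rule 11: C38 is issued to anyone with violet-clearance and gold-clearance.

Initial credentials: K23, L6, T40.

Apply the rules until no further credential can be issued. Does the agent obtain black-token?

No

black-token would need gold-clearance (Rule 2), but gold-clearance is never granted.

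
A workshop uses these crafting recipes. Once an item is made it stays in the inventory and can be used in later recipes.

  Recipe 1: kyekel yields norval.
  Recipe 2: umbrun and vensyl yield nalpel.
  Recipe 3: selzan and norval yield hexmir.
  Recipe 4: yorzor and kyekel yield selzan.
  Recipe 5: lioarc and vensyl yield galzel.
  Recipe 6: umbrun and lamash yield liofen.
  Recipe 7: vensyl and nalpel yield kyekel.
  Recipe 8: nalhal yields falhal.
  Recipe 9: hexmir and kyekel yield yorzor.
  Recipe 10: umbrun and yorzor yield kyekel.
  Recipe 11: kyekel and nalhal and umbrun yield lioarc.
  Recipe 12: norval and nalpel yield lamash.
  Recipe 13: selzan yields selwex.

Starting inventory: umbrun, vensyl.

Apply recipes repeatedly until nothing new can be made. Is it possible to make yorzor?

yorzor would need hexmir and kyekel (Recipe 9), but hexmir is never obtained.

No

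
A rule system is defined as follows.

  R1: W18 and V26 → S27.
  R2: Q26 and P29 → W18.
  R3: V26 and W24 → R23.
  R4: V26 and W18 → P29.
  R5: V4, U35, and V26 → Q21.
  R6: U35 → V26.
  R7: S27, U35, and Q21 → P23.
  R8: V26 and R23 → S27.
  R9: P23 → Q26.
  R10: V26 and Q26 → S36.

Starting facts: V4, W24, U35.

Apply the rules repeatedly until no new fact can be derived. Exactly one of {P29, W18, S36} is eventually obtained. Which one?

S36

U35 holds, so V26 follows (R6).
V4, U35, and V26 hold, so Q21 follows (R5).
V26 and W24 hold, so R23 follows (R3).
From V26 and R23, R8 gives S27.
From S27, U35, and Q21, R7 gives P23.
P23 holds, so Q26 follows (R9).
V26 and Q26 hold, so S36 follows (R10).
P29 would need V26 and W18 (R4), but W18 is never established. W18 would need Q26 and P29 (R2), but P29 is never established.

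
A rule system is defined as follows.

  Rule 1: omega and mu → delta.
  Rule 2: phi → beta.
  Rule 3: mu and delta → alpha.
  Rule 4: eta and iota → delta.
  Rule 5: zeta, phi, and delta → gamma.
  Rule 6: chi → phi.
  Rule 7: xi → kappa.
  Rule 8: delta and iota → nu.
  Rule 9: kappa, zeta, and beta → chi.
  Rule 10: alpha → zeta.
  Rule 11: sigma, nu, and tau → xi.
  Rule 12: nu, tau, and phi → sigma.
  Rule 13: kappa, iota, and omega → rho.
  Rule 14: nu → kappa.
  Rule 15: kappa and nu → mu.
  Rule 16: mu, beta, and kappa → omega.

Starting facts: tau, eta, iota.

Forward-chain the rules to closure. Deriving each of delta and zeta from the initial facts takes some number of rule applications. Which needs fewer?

delta: From eta and iota, Rule 4 gives delta. [1 rule application]
zeta: From eta and iota, Rule 4 gives delta. From delta and iota, Rule 8 gives nu. From nu, Rule 14 gives kappa. kappa and nu hold, so mu follows (Rule 15). mu and delta hold, so alpha follows (Rule 3). alpha holds, so zeta follows (Rule 10). [6 rule applications]
delta needs fewer.

delta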